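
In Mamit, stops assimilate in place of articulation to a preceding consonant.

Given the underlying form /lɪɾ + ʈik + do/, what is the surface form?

The rule targets /ʈ/ (voiceless retroflex stop), which sits after the trigger /ɾ/ (alveolar).
Changing only its place to alveolar gives [t] — the voiceless alveolar stop.
At the second juncture, /d/ likewise becomes [g] adjacent to /k/.

[lɪɾtikgo]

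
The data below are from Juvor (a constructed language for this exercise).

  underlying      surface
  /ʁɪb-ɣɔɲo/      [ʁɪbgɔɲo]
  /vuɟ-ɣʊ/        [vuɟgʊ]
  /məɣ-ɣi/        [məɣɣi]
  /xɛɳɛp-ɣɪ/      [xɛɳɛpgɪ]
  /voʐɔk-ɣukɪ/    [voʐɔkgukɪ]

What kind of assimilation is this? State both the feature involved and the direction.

progressive manner assimilation

The segment that alternates is /ɣ/, which surfaces as [g] when adjacent to /b/.
/ɣ/ is a fricative while /b/ is a stop; the output [g] is a stop, matching the trigger — so the feature that spreads is manner.
Place and voice are unchanged, so the assimilation is partial, not total.
Checking the remaining alternations: /ɣ/ → [g] after /ɟ/ (fricative → stop, matching a stop); /ɣ/ → [g] after /p/ (fricative → stop, matching a stop); /ɣ/ → [g] after /k/ (fricative → stop, matching a stop) — only manner changes, and always toward the preceding segment.
No alternation appears in [məɣɣi]: there the adjacent consonants already agree in manner (/ɣ/ and /ɣ/ are both fricatives), so this form is consistent with the same rule.
Since the segment that changes follows the conditioning segment, the assimilation is progressive.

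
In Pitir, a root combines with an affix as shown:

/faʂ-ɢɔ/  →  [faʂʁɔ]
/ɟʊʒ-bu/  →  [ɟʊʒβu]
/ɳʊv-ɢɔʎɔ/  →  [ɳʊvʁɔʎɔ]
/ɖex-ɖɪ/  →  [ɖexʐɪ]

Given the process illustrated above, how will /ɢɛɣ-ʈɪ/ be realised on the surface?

The data show progressive manner assimilation: /ɢ/ → [ʁ] after /ʂ/; /b/ → [β] after /ʒ/; /ɢ/ → [ʁ] after /v/; /ɖ/ → [ʐ] after /x/. In each pair only manner changes, matching the preceding consonant, while place and voice stay constant.
/ʈ/ is a voiceless retroflex stop. The preceding trigger /ɣ/ is a fricative, so /ʈ/ must become a fricative as well.
The voiceless retroflex fricative is [ʂ], so /ʈ/ → [ʂ].

[ɢɛɣʂɪ]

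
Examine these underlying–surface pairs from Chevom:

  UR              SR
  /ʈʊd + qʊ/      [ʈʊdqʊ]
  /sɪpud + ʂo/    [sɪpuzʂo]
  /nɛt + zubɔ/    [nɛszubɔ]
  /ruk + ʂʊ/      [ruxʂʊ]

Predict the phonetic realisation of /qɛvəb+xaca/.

[qɛvəβxaca]

The data show regressive manner assimilation: /d/ → [z] before /ʂ/; /t/ → [s] before /z/; /k/ → [x] before /ʂ/. In each pair only manner changes, matching the following consonant, while place and voice stay constant.
Nothing changes in [ʈʊdqʊ]: there the adjacent consonants already agree in manner (/d/ and /q/ are both stops), so this form is consistent with the same rule.
/b/ is a voiced bilabial stop. The following trigger /x/ is a fricative, so /b/ must become a fricative as well.
A voiced bilabial fricative is [β], so the surface segment is [β].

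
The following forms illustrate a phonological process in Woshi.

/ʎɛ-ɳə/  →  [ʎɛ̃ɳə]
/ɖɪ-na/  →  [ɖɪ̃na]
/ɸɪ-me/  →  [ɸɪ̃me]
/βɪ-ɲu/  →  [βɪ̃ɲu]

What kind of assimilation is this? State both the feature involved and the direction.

regressive nasality assimilation (vowel nasalisation)

The vowel /ɛ/ surfaces as nasalised [ɛ̃] next to the following nasal /ɳ/ — it has acquired the [+nasal] feature of its neighbour.
The other forms show the same pattern: /ɪ/ → [ɪ̃] before /n/; /ɪ/ → [ɪ̃] before /m/; /ɪ/ → [ɪ̃] before /ɲ/ — each time a vowel is nasalised next to a following nasal.
Because the conditioning nasal is to the right of the vowel that changes, the process is regressive (anticipatory).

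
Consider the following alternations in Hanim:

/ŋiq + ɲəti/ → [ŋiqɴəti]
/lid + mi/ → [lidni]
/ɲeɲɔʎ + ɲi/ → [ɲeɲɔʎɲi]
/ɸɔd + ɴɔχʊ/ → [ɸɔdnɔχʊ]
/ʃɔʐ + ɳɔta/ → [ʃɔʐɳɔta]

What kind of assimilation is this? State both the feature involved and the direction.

progressive place assimilation

Comparing underlying and surface forms, /ɲ/ → [ɴ] is the alternation; the neighbouring /q/ is constant.
The change palatal → uvular matches the place of the preceding /q/, identifying this as place assimilation.
Manner and voice are unchanged, so the assimilation is partial, not total.
The other alternating forms pattern the same way: /m/ → [n] after /d/ (bilabial → alveolar, matching alveolar); /ɴ/ → [n] after /d/ (uvular → alveolar, matching alveolar) — only place changes, and always toward the preceding segment.
No alternation appears in [ɲeɲɔʎɲi], [ʃɔʐɳɔta]: there the adjacent consonants already agree in place (/ɲ/ and /ʎ/ are both palatal; /ɳ/ and /ʐ/ are both retroflex), so these forms are consistent with the same rule.
Since the segment that changes follows the conditioning segment, the assimilation is progressive.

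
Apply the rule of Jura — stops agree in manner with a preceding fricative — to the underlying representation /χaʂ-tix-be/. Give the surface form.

/t/ is a voiceless alveolar stop. The preceding trigger /ʂ/ is a fricative, so /t/ must become a fricative as well.
Changing only its manner to fricative gives [s] — the voiceless alveolar fricative.
At the second juncture, /b/ likewise becomes [β] adjacent to /x/.

[χaʂsixβe]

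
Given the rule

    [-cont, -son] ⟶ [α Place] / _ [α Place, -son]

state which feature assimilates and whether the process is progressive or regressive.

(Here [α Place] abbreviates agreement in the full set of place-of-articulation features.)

The shared variable α links the value of the place features (abbreviated [Place]) on the target to the same value on the neighbouring segment, so place is the feature that assimilates.
Since the environment is written after the underscore, the trigger follows the target; the direction is regressive.

regressive place assimilation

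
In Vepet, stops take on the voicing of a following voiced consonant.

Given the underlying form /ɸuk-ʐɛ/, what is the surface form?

The rule targets /k/ (voiceless velar stop), which sits before the trigger /ʐ/ (voiced).
The voiced velar stop is [g], so /k/ → [g].

[ɸugʐɛ]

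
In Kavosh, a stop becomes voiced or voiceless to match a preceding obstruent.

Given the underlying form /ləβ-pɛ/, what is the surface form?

[ləβbɛ]

The rule targets /p/ (voiceless bilabial stop), which sits after the trigger /β/ (voiced).
Changing only its voicing to voiced gives [b] — the voiced bilabial stop.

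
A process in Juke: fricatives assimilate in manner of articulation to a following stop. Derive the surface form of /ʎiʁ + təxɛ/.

/ʁ/ is a voiced uvular fricative. The following trigger /t/ is a stop, so /ʁ/ must become a stop as well.
A voiced uvular stop is [ɢ], so the surface segment is [ɢ].

[ʎiɢtəxɛ]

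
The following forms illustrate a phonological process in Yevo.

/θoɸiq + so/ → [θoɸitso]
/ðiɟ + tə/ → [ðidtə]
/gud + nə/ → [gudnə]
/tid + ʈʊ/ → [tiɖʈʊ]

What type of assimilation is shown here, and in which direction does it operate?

The segment that alternates is /q/, which surfaces as [t] when adjacent to /s/.
The change uvular → alveolar matches the place of the following /s/, identifying this as place assimilation.
Manner and voice are unchanged, so the assimilation is partial, not total.
The same holds elsewhere in the data: /ɟ/ → [d] before /t/ (palatal → alveolar, matching alveolar); /d/ → [ɖ] before /ʈ/ (alveolar → retroflex, matching retroflex) — only place changes, and always toward the following segment.
Nothing changes in [gudnə]: there the adjacent consonants already agree in place (/d/ and /n/ are both alveolar), so this form is consistent with the same rule.
The trigger is the following segment, so the direction is regressive (anticipatory).

regressive place assimilation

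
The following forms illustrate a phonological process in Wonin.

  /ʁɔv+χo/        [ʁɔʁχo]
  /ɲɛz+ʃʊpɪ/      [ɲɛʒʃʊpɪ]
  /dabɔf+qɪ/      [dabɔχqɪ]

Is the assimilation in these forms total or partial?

partial assimilation

The segment that alternates is /v/, which surfaces as [ʁ] when adjacent to /χ/.
The change labiodental → uvular matches the place of the following /χ/, identifying this as place assimilation.
Manner and voice are unchanged, so the assimilation is partial, not total.
Checking the remaining alternations: /z/ → [ʒ] before /ʃ/ (alveolar → postalveolar, matching postalveolar); /f/ → [χ] before /q/ (labiodental → uvular, matching uvular) — only place changes, and always toward the following segment.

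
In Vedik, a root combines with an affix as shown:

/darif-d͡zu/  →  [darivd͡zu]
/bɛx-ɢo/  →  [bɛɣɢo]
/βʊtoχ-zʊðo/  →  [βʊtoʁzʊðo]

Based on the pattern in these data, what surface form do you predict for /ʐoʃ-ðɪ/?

[ʐoʒðɪ]

The data show regressive voicing assimilation: /f/ → [v] before /d͡z/; /x/ → [ɣ] before /ɢ/; /χ/ → [ʁ] before /z/. In each pair only voicing changes, matching the following consonant, while place and manner stay constant.
/ʃ/ is a voiceless postalveolar fricative. The following trigger /ð/ is voiced, so /ʃ/ must become voiced as well.
The voiced postalveolar fricative is [ʒ], so /ʃ/ → [ʒ].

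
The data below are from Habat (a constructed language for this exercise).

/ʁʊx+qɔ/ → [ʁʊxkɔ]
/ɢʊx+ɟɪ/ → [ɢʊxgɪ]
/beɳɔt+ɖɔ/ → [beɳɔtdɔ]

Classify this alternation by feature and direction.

Comparing underlying and surface forms, /q/ → [k] is the alternation; the neighbouring /x/ is constant.
The change uvular → velar matches the place of the preceding /x/, identifying this as place assimilation.
Manner and voice are unchanged, so the assimilation is partial, not total.
Checking the remaining alternations: /ɟ/ → [g] after /x/ (palatal → velar, matching velar); /ɖ/ → [d] after /t/ (retroflex → alveolar, matching alveolar) — only place changes, and always toward the preceding segment.
The trigger is the preceding segment, so the direction is progressive (perseverative).

progressive place assimilation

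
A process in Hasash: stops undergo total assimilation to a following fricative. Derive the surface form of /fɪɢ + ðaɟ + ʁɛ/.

/ɢ/ is the segment targeted by the rule; it sits immediately before /ð/, so it assimilates completely and surfaces as [ð].
At the second juncture, /ɟ/ likewise becomes [ʁ] adjacent to /ʁ/.

[fɪððaʁʁɛ]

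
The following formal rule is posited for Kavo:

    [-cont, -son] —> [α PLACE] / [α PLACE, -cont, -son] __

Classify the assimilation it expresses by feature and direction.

The rule copies the place features (abbreviated [PLACE]) from the environment onto the target, so the assimilating feature is place.
Since the environment is written before the underscore, the trigger precedes the target; the direction is progressive.

progressive place assimilation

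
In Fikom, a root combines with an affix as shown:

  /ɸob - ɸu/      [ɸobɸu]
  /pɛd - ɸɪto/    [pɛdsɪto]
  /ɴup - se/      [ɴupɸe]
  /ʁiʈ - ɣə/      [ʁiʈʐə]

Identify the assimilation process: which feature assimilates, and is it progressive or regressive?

Comparing underlying and surface forms, /ɸ/ → [s] is the alternation; the neighbouring /d/ is constant.
/ɸ/ is bilabial while /d/ is alveolar; the output [s] is alveolar, matching the trigger — so the feature that spreads is place.
Manner and voice are unchanged, so the assimilation is partial, not total.
The same holds elsewhere in the data: /s/ → [ɸ] after /p/ (alveolar → bilabial, matching bilabial); /ɣ/ → [ʐ] after /ʈ/ (velar → retroflex, matching retroflex) — only place changes, and always toward the preceding segment.
No alternation appears in [ɸobɸu]: there the adjacent consonants already agree in place (/ɸ/ and /b/ are both bilabial), so this form is consistent with the same rule.
The trigger is the preceding segment, so the direction is progressive (perseverative).

progressive place assimilation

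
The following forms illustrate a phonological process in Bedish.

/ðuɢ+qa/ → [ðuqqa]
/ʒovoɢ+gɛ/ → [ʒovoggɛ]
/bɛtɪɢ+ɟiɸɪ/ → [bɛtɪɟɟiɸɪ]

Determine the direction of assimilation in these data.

Underlying /ɢ/ is realised as [q] next to /q/; /q/ itself does not change.
The output [q] is identical to the trigger /q/ — every feature (place, manner, voicing) has been copied — so this is total assimilation.
The other forms behave the same way: /ɢ/ → [g] before /g/; /ɢ/ → [ɟ] before /ɟ/ — in each case the output is a copy of the following consonant.
The trigger is the following segment, so the direction is regressive (anticipatory).

regressive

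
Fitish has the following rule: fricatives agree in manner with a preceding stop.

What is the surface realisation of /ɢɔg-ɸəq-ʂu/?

[ɢɔgpəqʈu]

/ɸ/ is a voiceless bilabial fricative. The preceding trigger /g/ is a stop, so /ɸ/ must become a stop as well.
Changing only its manner to stop gives [p] — the voiceless bilabial stop.
The same rule applies at the second boundary: /ʂ/ → [ʈ] next to /q/.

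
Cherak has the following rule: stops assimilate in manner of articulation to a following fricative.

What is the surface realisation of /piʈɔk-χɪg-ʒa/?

/k/ is a voiceless velar stop. The following trigger /χ/ is a fricative, so /k/ must become a fricative as well.
A voiceless velar fricative is [x], so the surface segment is [x].
The same rule applies at the second boundary: /g/ → [ɣ] next to /ʒ/.

[piʈɔxχɪɣʒa]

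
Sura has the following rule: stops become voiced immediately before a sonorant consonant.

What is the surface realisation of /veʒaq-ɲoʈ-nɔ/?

[veʒaɢɲoɖnɔ]

/q/ is a voiceless uvular stop. The following trigger /ɲ/ is voiced, so /q/ must become voiced as well.
Changing only its voicing to voiced gives [ɢ] — the voiced uvular stop.
The same rule applies at the second boundary: /ʈ/ → [ɖ] next to /n/.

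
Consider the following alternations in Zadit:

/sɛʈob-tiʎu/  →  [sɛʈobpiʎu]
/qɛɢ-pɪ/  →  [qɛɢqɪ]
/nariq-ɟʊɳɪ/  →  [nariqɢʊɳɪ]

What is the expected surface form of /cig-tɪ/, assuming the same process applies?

The data show progressive place assimilation: /t/ → [p] after /b/; /p/ → [q] after /ɢ/; /ɟ/ → [ɢ] after /q/. In each pair only place changes, matching the preceding consonant, while manner and voice stay constant.
The rule targets /t/ (voiceless alveolar stop), which sits after the trigger /g/ (velar).
The voiceless velar stop is [k], so /t/ → [k].

[cigkɪ]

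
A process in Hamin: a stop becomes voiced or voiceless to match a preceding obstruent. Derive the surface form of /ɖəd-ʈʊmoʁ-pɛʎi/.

/ʈ/ is a voiceless retroflex stop. The preceding trigger /d/ is voiced, so /ʈ/ must become voiced as well.
Changing only its voicing to voiced gives [ɖ] — the voiced retroflex stop.
The same rule applies at the second boundary: /p/ → [b] next to /ʁ/.

[ɖədɖʊmoʁbɛʎi]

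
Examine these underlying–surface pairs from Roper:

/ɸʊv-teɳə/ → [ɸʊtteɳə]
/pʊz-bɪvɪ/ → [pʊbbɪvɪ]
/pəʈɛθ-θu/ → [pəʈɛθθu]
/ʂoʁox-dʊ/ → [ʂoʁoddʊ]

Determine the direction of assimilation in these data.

regressive

Underlying /v/ is realised as [t] next to /t/; /t/ itself does not change.
The output [t] is identical to the trigger /t/ — every feature (place, manner, voicing) has been copied — so this is total assimilation.
The remaining alternations confirm this: /z/ → [b] before /b/; /x/ → [d] before /d/ — in each case the output is a copy of the following consonant.
In [pəʈɛθθu] the two consonants at the boundary are already identical (/θ/ + /θ/), so the rule applies vacuously and nothing changes.
The trigger is the following segment, so the direction is regressive (anticipatory).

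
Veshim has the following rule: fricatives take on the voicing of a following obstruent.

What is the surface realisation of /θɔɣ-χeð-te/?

[θɔxχeθte]

The rule targets /ɣ/ (voiced velar fricative), which sits before the trigger /χ/ (voiceless).
A voiceless velar fricative is [x], so the surface segment is [x].
At the second juncture, /ð/ likewise becomes [θ] adjacent to /t/.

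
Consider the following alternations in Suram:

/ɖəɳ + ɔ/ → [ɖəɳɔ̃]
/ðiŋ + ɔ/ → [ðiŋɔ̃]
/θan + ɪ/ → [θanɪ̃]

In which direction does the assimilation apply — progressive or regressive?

The vowel /ɔ/ surfaces as nasalised [ɔ̃] next to the preceding nasal /ɳ/ — it has acquired the [+nasal] feature of its neighbour.
Likewise in the remaining data: /ɔ/ → [ɔ̃] after /ŋ/; /ɪ/ → [ɪ̃] after /n/ — each time a vowel is nasalised next to a preceding nasal.
Because the conditioning nasal is to the left of the vowel that changes, the process is progressive (perseverative).

progressive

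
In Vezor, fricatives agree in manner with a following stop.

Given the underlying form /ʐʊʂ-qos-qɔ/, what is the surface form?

[ʐʊʈqotqɔ]

The rule targets /ʂ/ (voiceless retroflex fricative), which sits before the trigger /q/ (stop).
A voiceless retroflex stop is [ʈ], so the surface segment is [ʈ].
The same rule applies at the second boundary: /s/ → [t] next to /q/.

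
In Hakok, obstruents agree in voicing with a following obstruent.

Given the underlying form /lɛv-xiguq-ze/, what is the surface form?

[lɛfxiguɢze]

/v/ is a voiced labiodental fricative. The following trigger /x/ is voiceless, so /v/ must become voiceless as well.
Changing only its voicing to voiceless gives [f] — the voiceless labiodental fricative.
At the second juncture, /q/ likewise becomes [ɢ] adjacent to /z/.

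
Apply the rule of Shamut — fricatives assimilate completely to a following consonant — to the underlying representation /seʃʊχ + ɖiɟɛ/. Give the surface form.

[seʃʊɖɖiɟɛ]

/χ/ is the segment targeted by the rule; it sits immediately before /ɖ/, so it assimilates completely and surfaces as [ɖ].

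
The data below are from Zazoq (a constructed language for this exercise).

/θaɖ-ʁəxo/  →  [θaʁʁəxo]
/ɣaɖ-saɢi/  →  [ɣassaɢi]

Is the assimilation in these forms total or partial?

The segment that alternates is /ɖ/, which surfaces as [ʁ] when adjacent to /ʁ/.
The output [ʁ] is identical to the trigger /ʁ/ — every feature (place, manner, voicing) has been copied — so this is total assimilation.
The remaining alternation confirms this: /ɖ/ → [s] before /s/ — in each case the output is a copy of the following consonant.

total assimilation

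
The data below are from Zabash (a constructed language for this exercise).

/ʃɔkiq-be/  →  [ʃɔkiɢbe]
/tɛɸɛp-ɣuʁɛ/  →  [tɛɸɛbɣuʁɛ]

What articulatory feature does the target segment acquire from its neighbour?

voicing

Underlying /q/ is realised as [ɢ] next to /b/; /b/ itself does not change.
/q/ is voiceless while /b/ is voiced; the output [ɢ] is voiced, matching the trigger — so the feature that spreads is voicing.
Checking the remaining alternation: /p/ → [b] before /ɣ/ (voiceless → voiced, matching voiced) — only voicing changes, and always toward the following segment.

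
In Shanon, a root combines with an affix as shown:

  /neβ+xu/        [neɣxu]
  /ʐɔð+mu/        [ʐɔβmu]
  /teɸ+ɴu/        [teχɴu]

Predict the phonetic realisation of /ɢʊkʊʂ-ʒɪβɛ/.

[ɢʊkʊʃʒɪβɛ]

The data show regressive place assimilation: /β/ → [ɣ] before /x/; /ð/ → [β] before /m/; /ɸ/ → [χ] before /ɴ/. In each pair only place changes, matching the following consonant, while manner and voice stay constant.
/ʂ/ is a voiceless retroflex fricative. The following trigger /ʒ/ is postalveolar, so /ʂ/ must become postalveolar as well.
Changing only its place to postalveolar gives [ʃ] — the voiceless postalveolar fricative.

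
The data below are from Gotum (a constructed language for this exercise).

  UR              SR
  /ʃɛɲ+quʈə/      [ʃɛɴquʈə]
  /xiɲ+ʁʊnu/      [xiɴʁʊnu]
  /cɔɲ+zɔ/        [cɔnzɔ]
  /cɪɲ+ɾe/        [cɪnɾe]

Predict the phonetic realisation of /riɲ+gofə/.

The data show regressive place assimilation: /ɲ/ → [ɴ] before /q/; /ɲ/ → [ɴ] before /ʁ/; /ɲ/ → [n] before /z/; /ɲ/ → [n] before /ɾ/. In each pair only place changes, matching the following consonant, while manner and voice stay constant.
/ɲ/ is a voiced palatal nasal. The following trigger /g/ is velar, so /ɲ/ must become velar as well.
Changing only its place to velar gives [ŋ] — the voiced velar nasal.

[riŋgofə]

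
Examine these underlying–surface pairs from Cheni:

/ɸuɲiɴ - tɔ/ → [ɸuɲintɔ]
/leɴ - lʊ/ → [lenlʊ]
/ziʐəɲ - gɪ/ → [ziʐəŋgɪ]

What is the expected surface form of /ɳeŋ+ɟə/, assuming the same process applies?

The data show regressive place assimilation: /ɴ/ → [n] before /t/; /ɴ/ → [n] before /l/; /ɲ/ → [ŋ] before /g/. In each pair only place changes, matching the following consonant, while manner and voice stay constant.
The rule targets /ŋ/ (voiced velar nasal), which sits before the trigger /ɟ/ (palatal).
Changing only its place to palatal gives [ɲ] — the voiced palatal nasal.

[ɳeɲɟə]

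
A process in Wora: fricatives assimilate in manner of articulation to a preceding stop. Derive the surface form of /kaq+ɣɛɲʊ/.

[kaqgɛɲʊ]

/ɣ/ is a voiced velar fricative. The preceding trigger /q/ is a stop, so /ɣ/ must become a stop as well.
A voiced velar stop is [g], so the surface segment is [g].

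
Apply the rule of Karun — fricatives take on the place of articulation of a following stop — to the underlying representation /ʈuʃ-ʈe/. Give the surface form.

/ʃ/ is a voiceless postalveolar fricative. The following trigger /ʈ/ is retroflex, so /ʃ/ must become retroflex as well.
A voiceless retroflex fricative is [ʂ], so the surface segment is [ʂ].

[ʈuʂʈe]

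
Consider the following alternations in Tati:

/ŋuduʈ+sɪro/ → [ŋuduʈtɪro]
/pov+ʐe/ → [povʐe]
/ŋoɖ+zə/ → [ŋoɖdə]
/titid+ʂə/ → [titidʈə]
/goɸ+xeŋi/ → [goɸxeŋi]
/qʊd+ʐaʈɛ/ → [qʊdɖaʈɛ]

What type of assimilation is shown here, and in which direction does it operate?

progressive manner assimilation

The segment that alternates is /s/, which surfaces as [t] when adjacent to /ʈ/.
/s/ is a fricative while /ʈ/ is a stop; the output [t] is a stop, matching the trigger — so the feature that spreads is manner.
Place and voice are unchanged, so the assimilation is partial, not total.
The same holds elsewhere in the data: /z/ → [d] after /ɖ/ (fricative → stop, matching a stop); /ʂ/ → [ʈ] after /d/ (fricative → stop, matching a stop); /ʐ/ → [ɖ] after /d/ (fricative → stop, matching a stop) — only manner changes, and always toward the preceding segment.
No alternation appears in [povʐe], [goɸxeŋi]: there the adjacent consonants already agree in manner (/ʐ/ and /v/ are both fricatives; /x/ and /ɸ/ are both fricatives), so these forms are consistent with the same rule.
Since the segment that changes follows the conditioning segment, the assimilation is progressive.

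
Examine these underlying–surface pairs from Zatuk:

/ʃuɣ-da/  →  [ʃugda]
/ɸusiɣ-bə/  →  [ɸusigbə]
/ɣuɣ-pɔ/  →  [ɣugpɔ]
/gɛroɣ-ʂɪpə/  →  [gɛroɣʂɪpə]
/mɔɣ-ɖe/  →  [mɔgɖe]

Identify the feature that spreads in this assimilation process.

manner

Underlying /ɣ/ is realised as [g] next to /d/; /d/ itself does not change.
The change fricative → stop matches the manner of the following /d/, identifying this as manner assimilation.
The other alternating forms pattern the same way: /ɣ/ → [g] before /b/ (fricative → stop, matching a stop); /ɣ/ → [g] before /p/ (fricative → stop, matching a stop); /ɣ/ → [g] before /ɖ/ (fricative → stop, matching a stop) — only manner changes, and always toward the following segment.
No alternation appears in [gɛroɣʂɪpə]: there the adjacent consonants already agree in manner (/ɣ/ and /ʂ/ are both fricatives), so this form is consistent with the same rule.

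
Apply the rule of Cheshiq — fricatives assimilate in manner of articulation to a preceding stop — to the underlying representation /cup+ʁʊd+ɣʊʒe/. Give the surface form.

[cupɢʊdgʊʒe]

The rule targets /ʁ/ (voiced uvular fricative), which sits after the trigger /p/ (stop).
A voiced uvular stop is [ɢ], so the surface segment is [ɢ].
At the second juncture, /ɣ/ likewise becomes [g] adjacent to /d/.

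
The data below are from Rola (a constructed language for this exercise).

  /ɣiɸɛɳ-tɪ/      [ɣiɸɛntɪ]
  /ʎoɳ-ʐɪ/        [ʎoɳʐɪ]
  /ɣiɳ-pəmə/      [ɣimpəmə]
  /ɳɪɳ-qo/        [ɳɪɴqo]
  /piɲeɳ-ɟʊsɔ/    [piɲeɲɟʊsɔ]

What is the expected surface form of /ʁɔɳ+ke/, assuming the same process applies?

The data show regressive place assimilation: /ɳ/ → [n] before /t/; /ɳ/ → [m] before /p/; /ɳ/ → [ɴ] before /q/; /ɳ/ → [ɲ] before /ɟ/. In each pair only place changes, matching the following consonant, while manner and voice stay constant.
Nothing changes in [ʎoɳʐɪ]: there the adjacent consonants already agree in place (/ɳ/ and /ʐ/ are both retroflex), so this form is consistent with the same rule.
/ɳ/ is a voiced retroflex nasal. The following trigger /k/ is velar, so /ɳ/ must become velar as well.
The voiced velar nasal is [ŋ], so /ɳ/ → [ŋ].

[ʁɔŋke]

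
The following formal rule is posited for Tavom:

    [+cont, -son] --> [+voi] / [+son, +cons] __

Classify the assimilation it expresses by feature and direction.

progressive voicing assimilation

The structural change is [+voi], and the conditioning segment [+son, +cons] (a sonorant consonant) is itself voiced, so the target comes to share the voicing of its neighbour — voicing assimilation.
Since the environment is written before the underscore, the trigger precedes the target; the direction is progressive.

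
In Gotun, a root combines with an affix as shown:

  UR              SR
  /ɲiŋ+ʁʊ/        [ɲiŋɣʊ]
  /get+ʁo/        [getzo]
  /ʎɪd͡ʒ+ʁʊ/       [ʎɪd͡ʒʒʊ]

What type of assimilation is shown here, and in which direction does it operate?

progressive place assimilation

Comparing underlying and surface forms, /ʁ/ → [ɣ] is the alternation; the neighbouring /ŋ/ is constant.
The change uvular → velar matches the place of the preceding /ŋ/, identifying this as place assimilation.
Manner and voice are unchanged, so the assimilation is partial, not total.
The same holds elsewhere in the data: /ʁ/ → [z] after /t/ (uvular → alveolar, matching alveolar); /ʁ/ → [ʒ] after /d͡ʒ/ (uvular → postalveolar, matching postalveolar) — only place changes, and always toward the preceding segment.
The trigger is the preceding segment, so the direction is progressive (perseverative).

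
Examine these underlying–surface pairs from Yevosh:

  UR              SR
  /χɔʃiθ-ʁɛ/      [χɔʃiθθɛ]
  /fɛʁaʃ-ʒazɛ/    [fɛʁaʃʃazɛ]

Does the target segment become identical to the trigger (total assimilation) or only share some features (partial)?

Comparing underlying and surface forms, /ʁ/ → [θ] is the alternation; the neighbouring /θ/ is constant.
The output [θ] is identical to the trigger /θ/ — every feature (place, manner, voicing) has been copied — so this is total assimilation.
The other form behaves the same way: /ʒ/ → [ʃ] after /ʃ/ — in each case the output is a copy of the preceding consonant.

total assimilation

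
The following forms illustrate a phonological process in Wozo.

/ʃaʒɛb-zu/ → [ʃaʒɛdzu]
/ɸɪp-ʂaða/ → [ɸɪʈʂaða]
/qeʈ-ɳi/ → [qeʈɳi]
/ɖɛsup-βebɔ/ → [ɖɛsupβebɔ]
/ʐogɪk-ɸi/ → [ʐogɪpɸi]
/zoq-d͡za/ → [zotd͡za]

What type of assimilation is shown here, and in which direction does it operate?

Comparing underlying and surface forms, /b/ → [d] is the alternation; the neighbouring /z/ is constant.
The change bilabial → alveolar matches the place of the following /z/, identifying this as place assimilation.
Manner and voice are unchanged, so the assimilation is partial, not total.
The other alternating forms pattern the same way: /p/ → [ʈ] before /ʂ/ (bilabial → retroflex, matching retroflex); /k/ → [p] before /ɸ/ (velar → bilabial, matching bilabial); /q/ → [t] before /d͡z/ (uvular → alveolar, matching alveolar) — only place changes, and always toward the following segment.
Nothing changes in [qeʈɳi], [ɖɛsupβebɔ]: there the adjacent consonants already agree in place (/ʈ/ and /ɳ/ are both retroflex; /p/ and /β/ are both bilabial), so these forms are consistent with the same rule.
The trigger is the following segment, so the direction is regressive (anticipatory).

regressive place assimilation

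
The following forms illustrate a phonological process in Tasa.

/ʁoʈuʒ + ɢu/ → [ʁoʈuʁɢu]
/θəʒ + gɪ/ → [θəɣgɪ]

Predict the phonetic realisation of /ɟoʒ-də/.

[ɟozdə]

The data show regressive place assimilation: /ʒ/ → [ʁ] before /ɢ/; /ʒ/ → [ɣ] before /g/. In each pair only place changes, matching the following consonant, while manner and voice stay constant.
The rule targets /ʒ/ (voiced postalveolar fricative), which sits before the trigger /d/ (alveolar).
Changing only its place to alveolar gives [z] — the voiced alveolar fricative.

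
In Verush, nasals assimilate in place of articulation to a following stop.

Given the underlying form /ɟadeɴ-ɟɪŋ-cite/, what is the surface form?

[ɟadeɲɟɪɲcite]

The rule targets /ɴ/ (voiced uvular nasal), which sits before the trigger /ɟ/ (palatal).
The voiced palatal nasal is [ɲ], so /ɴ/ → [ɲ].
At the second juncture, /ŋ/ likewise becomes [ɲ] adjacent to /c/.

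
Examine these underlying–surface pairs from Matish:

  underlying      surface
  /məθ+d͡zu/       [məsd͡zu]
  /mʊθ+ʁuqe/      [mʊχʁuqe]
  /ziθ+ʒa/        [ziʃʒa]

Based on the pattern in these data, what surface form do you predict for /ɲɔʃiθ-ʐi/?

[ɲɔʃiʂʐi]

The data show regressive place assimilation: /θ/ → [s] before /d͡z/; /θ/ → [χ] before /ʁ/; /θ/ → [ʃ] before /ʒ/. In each pair only place changes, matching the following consonant, while manner and voice stay constant.
/θ/ is a voiceless dental fricative. The following trigger /ʐ/ is retroflex, so /θ/ must become retroflex as well.
The voiceless retroflex fricative is [ʂ], so /θ/ → [ʂ].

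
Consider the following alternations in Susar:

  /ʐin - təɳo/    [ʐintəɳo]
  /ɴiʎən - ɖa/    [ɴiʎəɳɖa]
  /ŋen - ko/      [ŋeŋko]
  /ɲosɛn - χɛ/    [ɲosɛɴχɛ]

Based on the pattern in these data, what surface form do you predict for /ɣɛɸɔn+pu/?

[ɣɛɸɔmpu]

The data show regressive place assimilation: /n/ → [ɳ] before /ɖ/; /n/ → [ŋ] before /k/; /n/ → [ɴ] before /χ/. In each pair only place changes, matching the following consonant, while manner and voice stay constant.
Nothing changes in [ʐintəɳo]: there the adjacent consonants already agree in place (/n/ and /t/ are both alveolar), so this form is consistent with the same rule.
/n/ is a voiced alveolar nasal. The following trigger /p/ is bilabial, so /n/ must become bilabial as well.
Changing only its place to bilabial gives [m] — the voiced bilabial nasal.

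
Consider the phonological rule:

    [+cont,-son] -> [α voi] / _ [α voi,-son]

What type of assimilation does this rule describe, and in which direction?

regressive voicing assimilation

The shared variable α links the value of [voi] on the target to the same value on the neighbouring segment, so voicing is the feature that assimilates.
Since the environment is written after the underscore, the trigger follows the target; the direction is regressive.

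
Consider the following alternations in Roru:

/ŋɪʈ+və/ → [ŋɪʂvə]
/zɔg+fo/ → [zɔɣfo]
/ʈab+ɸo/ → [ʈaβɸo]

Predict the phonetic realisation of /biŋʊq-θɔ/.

[biŋʊχθɔ]

The data show regressive manner assimilation: /ʈ/ → [ʂ] before /v/; /g/ → [ɣ] before /f/; /b/ → [β] before /ɸ/. In each pair only manner changes, matching the following consonant, while place and voice stay constant.
/q/ is a voiceless uvular stop. The following trigger /θ/ is a fricative, so /q/ must become a fricative as well.
A voiceless uvular fricative is [χ], so the surface segment is [χ].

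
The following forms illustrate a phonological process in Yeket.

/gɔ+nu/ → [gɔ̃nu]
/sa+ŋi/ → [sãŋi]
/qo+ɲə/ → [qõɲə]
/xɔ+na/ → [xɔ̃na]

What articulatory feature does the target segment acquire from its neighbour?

The vowel /ɔ/ surfaces as nasalised [ɔ̃] next to the following nasal /n/ — it has acquired the [+nasal] feature of its neighbour.
The other forms show the same pattern: /a/ → [ã] before /ŋ/; /o/ → [õ] before /ɲ/ — each time a vowel is nasalised next to a following nasal.

nasality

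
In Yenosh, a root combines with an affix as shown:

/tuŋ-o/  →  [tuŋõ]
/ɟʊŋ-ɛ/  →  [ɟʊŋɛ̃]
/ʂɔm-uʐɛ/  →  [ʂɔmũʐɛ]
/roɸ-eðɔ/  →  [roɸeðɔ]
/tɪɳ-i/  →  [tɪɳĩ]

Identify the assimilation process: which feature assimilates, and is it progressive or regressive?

progressive nasality assimilation (vowel nasalisation)

The vowel /o/ surfaces as nasalised [õ] next to the preceding nasal /ŋ/ — it has acquired the [+nasal] feature of its neighbour.
The other forms show the same pattern: /ɛ/ → [ɛ̃] after /ŋ/; /u/ → [ũ] after /m/; /i/ → [ĩ] after /ɳ/ — each time a vowel is nasalised next to a preceding nasal.
No change occurs in [roɸeðɔ] because the vowel at the boundary is adjacent to an oral consonant, not a nasal (/e/ next to /ɸ/).
Because the conditioning nasal is to the left of the vowel that changes, the process is progressive (perseverative).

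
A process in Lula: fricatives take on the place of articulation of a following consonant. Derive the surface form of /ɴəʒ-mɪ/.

[ɴəβmɪ]

The rule targets /ʒ/ (voiced postalveolar fricative), which sits before the trigger /m/ (bilabial).
A voiced bilabial fricative is [β], so the surface segment is [β].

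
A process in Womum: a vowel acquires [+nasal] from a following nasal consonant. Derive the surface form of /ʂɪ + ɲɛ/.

[ʂɪ̃ɲɛ]

/ɪ/ sits next to the nasal /ɲ/ and is therefore nasalised to [ɪ̃].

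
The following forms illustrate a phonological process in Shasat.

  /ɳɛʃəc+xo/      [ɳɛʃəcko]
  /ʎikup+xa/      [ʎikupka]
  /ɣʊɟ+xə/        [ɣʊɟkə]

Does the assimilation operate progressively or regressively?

progressive

Comparing underlying and surface forms, /x/ → [k] is the alternation; the neighbouring /c/ is constant.
/x/ is a fricative while /c/ is a stop; the output [k] is a stop, matching the trigger — so the feature that spreads is manner.
Checking the remaining alternations: /x/ → [k] after /p/ (fricative → stop, matching a stop); /x/ → [k] after /ɟ/ (fricative → stop, matching a stop) — only manner changes, and always toward the preceding segment.
The trigger is the preceding segment, so the direction is progressive (perseverative).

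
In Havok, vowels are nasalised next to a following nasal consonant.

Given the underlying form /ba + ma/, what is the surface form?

/a/ sits next to the nasal /m/ and is therefore nasalised to [ã].

[bãma]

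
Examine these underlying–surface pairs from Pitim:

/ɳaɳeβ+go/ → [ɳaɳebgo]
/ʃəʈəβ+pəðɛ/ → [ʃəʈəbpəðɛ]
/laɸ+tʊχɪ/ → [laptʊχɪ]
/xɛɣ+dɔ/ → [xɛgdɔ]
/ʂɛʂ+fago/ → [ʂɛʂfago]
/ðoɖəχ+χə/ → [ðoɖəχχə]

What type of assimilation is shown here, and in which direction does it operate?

regressive manner assimilation

The segment that alternates is /β/, which surfaces as [b] when adjacent to /g/.
The change fricative → stop matches the manner of the following /g/, identifying this as manner assimilation.
Place and voice are unchanged, so the assimilation is partial, not total.
The other alternating forms pattern the same way: /β/ → [b] before /p/ (fricative → stop, matching a stop); /ɸ/ → [p] before /t/ (fricative → stop, matching a stop); /ɣ/ → [g] before /d/ (fricative → stop, matching a stop) — only manner changes, and always toward the following segment.
No alternation appears in [ʂɛʂfago], [ðoɖəχχə]: there the adjacent consonants already agree in manner (/ʂ/ and /f/ are both fricatives; /χ/ and /χ/ are both fricatives), so these forms are consistent with the same rule.
Since the segment that changes precedes the conditioning segment, the assimilation is regressive.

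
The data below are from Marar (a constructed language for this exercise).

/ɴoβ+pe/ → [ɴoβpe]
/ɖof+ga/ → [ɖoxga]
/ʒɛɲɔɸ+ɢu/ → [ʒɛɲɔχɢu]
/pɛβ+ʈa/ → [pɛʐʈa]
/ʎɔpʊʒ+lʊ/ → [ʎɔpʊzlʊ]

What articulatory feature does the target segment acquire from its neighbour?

The segment that alternates is /f/, which surfaces as [x] when adjacent to /g/.
The change labiodental → velar matches the place of the following /g/, identifying this as place assimilation.
Checking the remaining alternations: /ɸ/ → [χ] before /ɢ/ (bilabial → uvular, matching uvular); /β/ → [ʐ] before /ʈ/ (bilabial → retroflex, matching retroflex); /ʒ/ → [z] before /l/ (postalveolar → alveolar, matching alveolar) — only place changes, and always toward the following segment.
Nothing changes in [ɴoβpe]: there the adjacent consonants already agree in place (/β/ and /p/ are both bilabial), so this form is consistent with the same rule.

place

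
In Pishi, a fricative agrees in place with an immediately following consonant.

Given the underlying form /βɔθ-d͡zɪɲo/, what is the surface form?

[βɔsd͡zɪɲo]

/θ/ is a voiceless dental fricative. The following trigger /d͡z/ is alveolar, so /θ/ must become alveolar as well.
Changing only its place to alveolar gives [s] — the voiceless alveolar fricative.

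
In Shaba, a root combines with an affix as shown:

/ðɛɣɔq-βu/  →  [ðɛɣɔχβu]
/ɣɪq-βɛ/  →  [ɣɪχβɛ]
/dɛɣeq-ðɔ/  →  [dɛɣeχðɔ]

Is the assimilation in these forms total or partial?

partial assimilation

Comparing underlying and surface forms, /q/ → [χ] is the alternation; the neighbouring /β/ is constant.
The change stop → fricative matches the manner of the following /β/, identifying this as manner assimilation.
Place and voice are unchanged, so the assimilation is partial, not total.
The same holds elsewhere in the data: /q/ → [χ] before /ð/ (stop → fricative, matching a fricative) — only manner changes, and always toward the following segment.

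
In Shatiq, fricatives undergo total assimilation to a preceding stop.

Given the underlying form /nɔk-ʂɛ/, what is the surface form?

/ʂ/ is the segment targeted by the rule; it sits immediately after /k/, so it assimilates completely and surfaces as [k].

[nɔkkɛ]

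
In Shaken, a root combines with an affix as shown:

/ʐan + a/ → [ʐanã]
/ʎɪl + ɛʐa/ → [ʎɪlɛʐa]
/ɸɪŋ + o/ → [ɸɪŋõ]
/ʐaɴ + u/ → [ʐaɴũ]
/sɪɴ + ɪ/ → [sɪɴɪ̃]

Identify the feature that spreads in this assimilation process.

nasality

The vowel /a/ surfaces as nasalised [ã] next to the preceding nasal /n/ — it has acquired the [+nasal] feature of its neighbour.
Likewise in the remaining data: /o/ → [õ] after /ŋ/; /u/ → [ũ] after /ɴ/; /ɪ/ → [ɪ̃] after /ɴ/ — each time a vowel is nasalised next to a preceding nasal.
No change occurs in [ʎɪlɛʐa] because the vowel at the boundary is adjacent to an oral consonant, not a nasal (/ɛ/ next to /l/).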